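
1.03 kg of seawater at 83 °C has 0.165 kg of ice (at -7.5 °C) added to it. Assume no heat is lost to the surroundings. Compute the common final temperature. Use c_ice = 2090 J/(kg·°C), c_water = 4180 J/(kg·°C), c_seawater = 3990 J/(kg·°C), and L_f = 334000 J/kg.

T_f ≈ 59.1 °C

Setting the total heat transfer to zero:
ice -7.5→0 °C: 0.165×2090×7.5 = 2586.4; melt ice: 0.165×334000 = 55110; warm the meltwater: 689.7 T; seawater cools: 1.03×3990×(T − 83) = 4109.7(T − 83)
4799.4 T = 341105 − 57696 = 283409
T ≈ 59.05 °C (positive, so assuming full melt was valid).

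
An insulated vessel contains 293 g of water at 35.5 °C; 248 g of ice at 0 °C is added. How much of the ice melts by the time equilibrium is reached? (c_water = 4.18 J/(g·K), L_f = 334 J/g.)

m_melted ≈ 130 g

Water can give up m c ΔT = 293·4.18·35.5 = 43478 J before reaching 0 °C.
Melting all 248 g of ice would need 248·334 = 82832 J.
That's not enough to melt it all — equilibrium is at 0 °C with ice remaining.
m_melt = 43478 / L_f = 130.2 g.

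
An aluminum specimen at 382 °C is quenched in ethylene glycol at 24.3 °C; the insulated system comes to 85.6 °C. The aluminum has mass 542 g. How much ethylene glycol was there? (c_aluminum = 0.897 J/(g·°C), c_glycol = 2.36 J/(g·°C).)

m ≈ 996 g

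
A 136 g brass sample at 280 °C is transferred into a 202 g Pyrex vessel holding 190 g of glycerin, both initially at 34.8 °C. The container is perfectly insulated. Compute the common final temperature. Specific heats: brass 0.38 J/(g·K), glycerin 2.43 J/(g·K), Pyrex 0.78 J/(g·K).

Taking heat into each body as positive, Σ m c ΔT = 0:
136*0.38*(T − 280) + 190*2.43*(T − 34.8) + 202*0.78*(T − 34.8) = 0
670.94 T = 36021
T ≈ 53.69 °C

T_f ≈ 53.7 °C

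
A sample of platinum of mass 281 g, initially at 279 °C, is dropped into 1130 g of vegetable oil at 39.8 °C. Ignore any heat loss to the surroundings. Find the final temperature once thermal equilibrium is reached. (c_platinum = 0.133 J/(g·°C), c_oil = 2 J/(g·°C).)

T_f ≈ 43.7 °C

Let T be the final temperature. ΣQ_i = 0:
281·0.133·(T − 279) + 1130·2·(T − 39.8) = 0
37.37(T − 279) + 2260(T − 39.8) = 0
(37.37 + 2260) T = 37.37·279 + 2260·39.8
T = 100375 / 2297.4 = 43.7 °C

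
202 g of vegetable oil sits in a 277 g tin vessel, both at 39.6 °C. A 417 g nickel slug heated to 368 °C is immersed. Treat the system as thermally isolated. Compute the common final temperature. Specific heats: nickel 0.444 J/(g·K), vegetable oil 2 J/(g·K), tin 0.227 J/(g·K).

Net heat exchanged in the isolated system is zero:
417*0.444*(T − 368) + 202*2*(T − 39.6) + 277*0.227*(T − 39.6) = 0
652.03 T = 86623
T ≈ 132.85 °C

T_f ≈ 132.9 °C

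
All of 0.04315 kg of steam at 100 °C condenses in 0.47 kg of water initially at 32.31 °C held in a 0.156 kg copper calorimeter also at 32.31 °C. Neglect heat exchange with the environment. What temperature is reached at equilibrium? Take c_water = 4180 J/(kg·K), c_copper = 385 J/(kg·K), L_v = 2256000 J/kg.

Energy conservation, ΣQ = 0:
steam→water at 100 °C releases m L_v = 0.04315×2256000 = 97346
  condensate cools 100→T: 0.04315×4180×(T − 100) = 180.37(T − 100)
  original water: 1964.6(T − 32.31)
  cup: 60.06(T − 32.31)
2205 T = 97346 + 18037 + 65417 = 180800
T ≈ 81.99 °C — below 100 °C, confirming all the steam condensed.

T_f ≈ 82.0 °C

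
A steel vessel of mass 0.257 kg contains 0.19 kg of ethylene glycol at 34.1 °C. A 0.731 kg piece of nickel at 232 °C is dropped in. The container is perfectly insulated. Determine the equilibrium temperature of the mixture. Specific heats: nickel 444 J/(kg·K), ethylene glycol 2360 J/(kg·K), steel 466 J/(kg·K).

T_f ≈ 106.0 °C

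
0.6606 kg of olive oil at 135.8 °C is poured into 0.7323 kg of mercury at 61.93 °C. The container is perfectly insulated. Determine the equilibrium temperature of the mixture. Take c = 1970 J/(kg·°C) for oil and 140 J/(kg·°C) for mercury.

T_f ≈ 130.4 °C

T_f is the heat-capacity-weighted average of the initial temperatures:
T_f = (1301.4*135.8 + 102.52*61.93) / (1301.4 + 102.52)
    = 183077 / 1403.9 ≈ 130.41 °C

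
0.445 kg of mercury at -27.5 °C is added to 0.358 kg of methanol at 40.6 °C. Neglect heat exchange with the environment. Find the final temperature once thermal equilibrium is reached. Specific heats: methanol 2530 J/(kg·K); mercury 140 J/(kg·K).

T_f ≈ 36.2 °C

Energy conservation, ΣQ = 0:
0.358*2530*(T − 40.6) + 0.445*140*(T − (-27.5)) = 0
905.74(T − 40.6) + 62.3(T − (-27.5)) = 0
968.04 T = 35060
T = 35060/968.04 ≈ 36.22 °C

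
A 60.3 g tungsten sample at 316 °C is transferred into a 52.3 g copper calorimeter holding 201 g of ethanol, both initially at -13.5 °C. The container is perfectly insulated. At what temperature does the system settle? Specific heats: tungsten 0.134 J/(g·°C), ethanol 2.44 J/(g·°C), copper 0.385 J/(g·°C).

Heat gained plus heat lost sum to zero:
60.3·0.134·(T − 316) + 201·2.44·(T − (-13.5)) + 52.3·0.385·(T − (-13.5)) = 0
8.08(T − 316) + 490.44(T − (-13.5)) + 20.14(T − (-13.5)) = 0
518.66 T = -4339.4
T = -4339.4/518.66 ≈ -8.37 °C

T_f ≈ -8.4 °C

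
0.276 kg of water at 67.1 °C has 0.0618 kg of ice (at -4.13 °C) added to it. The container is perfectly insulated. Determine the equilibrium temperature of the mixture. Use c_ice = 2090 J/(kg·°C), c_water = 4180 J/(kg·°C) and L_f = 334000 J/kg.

Conservation of energy gives ΣQ = 0:
warm ice to 0 °C: 0.0618×2090×(0 − (-4.13)) = 533.44
  fusion: m_ice L_f = 0.0618×334000 = 20641
  warm the meltwater: 258.32 T
  water cools: 0.276×4180×(T − 67.1) = 1153.7(T − 67.1)
1412 T = 77412 − 21175 = 56237
T ≈ 39.83 °C — above 0 °C, consistent with complete melting.

T_f ≈ 39.8 °C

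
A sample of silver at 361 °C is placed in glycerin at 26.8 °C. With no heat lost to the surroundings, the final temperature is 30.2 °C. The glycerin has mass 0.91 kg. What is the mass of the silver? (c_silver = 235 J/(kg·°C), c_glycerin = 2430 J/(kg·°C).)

m ≈ 0.0967 kg

Heat lost by the silver = heat gained by the glycerin:
m×235×(361 − 30.2) = 0.91×2430×(30.2 − 26.8)
77738 m = 7518.4  ⇒  m ≈ 0.09671 kg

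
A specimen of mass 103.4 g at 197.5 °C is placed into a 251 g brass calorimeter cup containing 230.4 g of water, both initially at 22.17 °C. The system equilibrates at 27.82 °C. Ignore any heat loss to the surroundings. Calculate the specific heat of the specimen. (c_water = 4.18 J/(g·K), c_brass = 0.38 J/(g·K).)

Setting the total heat transfer to zero:
103.4·c·(27.82 − 197.5) + 230.4·4.18·(27.82 − 22.17) + 251·0.38·(27.82 − 22.17) = 0
-17545 c = -5980.3
c = -5980.3/-17545 ≈ 0.3409 J/(g·K)

c ≈ 0.341 J/(g·K)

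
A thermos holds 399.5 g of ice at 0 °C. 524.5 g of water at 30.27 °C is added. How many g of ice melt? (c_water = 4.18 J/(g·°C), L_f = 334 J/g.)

m_melted ≈ 199 g

Heat available from the water dropping to 0 °C: 524.5·4.18·30.27 = 66364 J.
Fully melting the ice requires m_ice L_f = 399.5·334 = 133433 J.
That's not enough to melt it all — equilibrium is at 0 °C with ice remaining.
m_melted·334 = 66364  ⇒  m_melted ≈ 198.7 g.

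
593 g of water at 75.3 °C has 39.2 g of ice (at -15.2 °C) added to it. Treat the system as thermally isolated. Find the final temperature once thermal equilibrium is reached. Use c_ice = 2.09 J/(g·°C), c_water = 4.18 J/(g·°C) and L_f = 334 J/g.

Energy conservation, ΣQ = 0:
warm ice to 0 °C: 39.2×2.09×(0 − (-15.2)) = 1245.3; fusion: m_ice L_f = 39.2×334 = 13093; meltwater 0→T: 39.2×4.18×T = 163.86 T; water: 2478.7(T − 75.3)
2642.6 T = 186649 − 14338 = 172311
T ≈ 65.21 °C — above 0 °C, consistent with complete melting.

T_f ≈ 65.2 °C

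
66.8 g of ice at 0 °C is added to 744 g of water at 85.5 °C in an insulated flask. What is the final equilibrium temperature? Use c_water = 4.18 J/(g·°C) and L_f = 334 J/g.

Energy conservation, ΣQ = 0:
fusion: m_ice L_f = 66.8·334 = 22311
  meltwater 0→T: 66.8·4.18·T = 279.22 T
  water: 3109.9(T − 85.5)
3389.1 T = 265898 − 22311 = 243587
T ≈ 71.87 °C — above 0 °C, consistent with complete melting.

T_f ≈ 71.9 °C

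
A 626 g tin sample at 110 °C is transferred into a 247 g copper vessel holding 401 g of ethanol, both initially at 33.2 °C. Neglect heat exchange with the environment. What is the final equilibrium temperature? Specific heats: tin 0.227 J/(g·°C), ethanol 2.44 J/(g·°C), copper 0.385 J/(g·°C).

T_f ≈ 42.2 °C

Heat gained plus heat lost sum to zero:
626*0.227*(T − 110) + 401*2.44*(T − 33.2) + 247*0.385*(T − 33.2) = 0
1215.6 T = 51273
T = 51273 / 1215.6 = 42.2 °C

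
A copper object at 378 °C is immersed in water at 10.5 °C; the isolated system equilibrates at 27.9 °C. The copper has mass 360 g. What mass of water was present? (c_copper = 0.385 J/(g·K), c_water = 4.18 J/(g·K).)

m ≈ 667 g

Net heat exchanged in the isolated system is zero:
360·0.385·(27.9 − 378) + m·4.18·(27.9 − 10.5) = 0
72.73 m = 48524
m = 48524/72.73 ≈ 667.2 g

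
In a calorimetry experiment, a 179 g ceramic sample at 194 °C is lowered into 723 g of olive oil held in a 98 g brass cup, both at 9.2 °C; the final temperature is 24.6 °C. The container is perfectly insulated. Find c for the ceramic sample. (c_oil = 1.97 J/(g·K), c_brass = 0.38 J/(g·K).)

c ≈ 0.742 J/(g·K)

Taking heat into each body as positive, Σ m c ΔT = 0:
179·c·(24.6 − 194) + 723·1.97·(24.6 − 9.2) + 98·0.38·(24.6 − 9.2) = 0
-30323 c = -22508
c = -22508/-30323 ≈ 0.7423 J/(g·K)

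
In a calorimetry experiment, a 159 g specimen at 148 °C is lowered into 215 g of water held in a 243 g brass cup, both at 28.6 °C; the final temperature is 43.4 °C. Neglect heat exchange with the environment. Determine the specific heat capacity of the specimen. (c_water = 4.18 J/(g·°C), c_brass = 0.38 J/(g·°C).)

c ≈ 0.882 J/(g·°C)

Conservation of energy gives ΣQ = 0:
159×c×(43.4 − 148) + 215×4.18×(43.4 − 28.6) + 243×0.38×(43.4 − 28.6) = 0
-16631 c = -14667
c = -14667/-16631 ≈ 0.8819 J/(g·°C)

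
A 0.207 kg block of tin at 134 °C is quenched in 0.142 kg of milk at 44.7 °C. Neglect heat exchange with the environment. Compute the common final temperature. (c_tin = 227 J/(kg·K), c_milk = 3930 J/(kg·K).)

T_f ≈ 51.6 °C

Let T be the final temperature. ΣQ_i = 0:
0.207*227*(T − 134) + 0.142*3930*(T − 44.7) = 0
605.05 T = 31242
T = 31242/605.05 ≈ 51.64 °C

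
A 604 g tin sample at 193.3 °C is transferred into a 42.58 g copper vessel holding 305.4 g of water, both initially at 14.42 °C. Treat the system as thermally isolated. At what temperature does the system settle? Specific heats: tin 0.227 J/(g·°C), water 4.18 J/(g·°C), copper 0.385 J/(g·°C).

With ΣQ=0 the equilibrium temperature is the m·c-weighted mean:
T_f = (137.11·193.3 + 1276.6·14.42 + 16.39·14.42) / (137.11 + 1276.6 + 16.39)
    = 45148 / 1430.1 ≈ 31.57 °C

T_f ≈ 31.6 °C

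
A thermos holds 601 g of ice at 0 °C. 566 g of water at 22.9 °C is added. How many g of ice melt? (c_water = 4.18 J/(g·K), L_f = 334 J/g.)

m_melted ≈ 162 g

Heat available from the water dropping to 0 °C: 566·4.18·22.9 = 54179 J.
Melting all 601 g of ice would need 601·334 = 200734 J.
That's not enough to melt it all — equilibrium is at 0 °C with ice remaining.
m_melt = 54179 / L_f = 162.2 g.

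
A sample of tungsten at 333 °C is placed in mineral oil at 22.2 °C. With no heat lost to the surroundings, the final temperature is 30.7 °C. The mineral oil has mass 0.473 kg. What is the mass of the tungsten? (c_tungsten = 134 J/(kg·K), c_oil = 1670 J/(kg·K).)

Heat lost by the tungsten = heat gained by the oil:
m×134×(333 − 30.7) = 0.473×1670×(30.7 − 22.2)
40508 m = 6714.2  ⇒  m ≈ 0.1658 kg

m ≈ 0.166 kg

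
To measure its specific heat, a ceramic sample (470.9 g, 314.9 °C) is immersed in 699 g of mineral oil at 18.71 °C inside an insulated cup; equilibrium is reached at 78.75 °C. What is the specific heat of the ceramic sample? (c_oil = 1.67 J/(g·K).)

m_s c (T_s − T_f) = m_oil c_oil (T_f − T_0):
470.9·c·(314.9 − 78.75) = 699·1.67·(78.75 − 18.71)
111203 c = 70086  ⇒  c ≈ 0.6303 J/(g·K)

c ≈ 0.63 J/(g·K)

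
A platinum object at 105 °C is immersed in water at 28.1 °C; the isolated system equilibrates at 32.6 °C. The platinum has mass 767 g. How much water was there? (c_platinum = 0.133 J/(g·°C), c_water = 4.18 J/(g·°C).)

Heat lost by the platinum = heat gained by the water:
767·0.133·(105 − 32.6) = m·4.18·(32.6 − 28.1)
18.81 m = 7385.6  ⇒  m ≈ 392.6 g

m ≈ 393 g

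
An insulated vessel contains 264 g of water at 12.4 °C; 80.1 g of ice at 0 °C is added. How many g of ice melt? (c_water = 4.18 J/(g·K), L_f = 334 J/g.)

m_melted ≈ 41 g

Water can give up m c ΔT = 264×4.18×12.4 = 13684 J before reaching 0 °C.
Melting all 80.1 g of ice would need 80.1×334 = 26753 J.
13684 J < 26753 J, so only part of the ice melts and the system sits at 0 °C.
m_melted×334 = 13684  ⇒  m_melted ≈ 40.97 g.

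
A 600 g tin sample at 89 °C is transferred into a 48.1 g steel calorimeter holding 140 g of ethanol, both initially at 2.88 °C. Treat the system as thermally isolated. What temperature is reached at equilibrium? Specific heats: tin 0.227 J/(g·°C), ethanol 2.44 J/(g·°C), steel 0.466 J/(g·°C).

T_f ≈ 26.3 °C

T_f = Σ m_i c_i T_i / Σ m_i c_i:
T_f = (136.2·89 + 341.6·2.88 + 22.41·2.88) / (136.2 + 341.6 + 22.41)
    = 13170 / 500.21 ≈ 26.33 °C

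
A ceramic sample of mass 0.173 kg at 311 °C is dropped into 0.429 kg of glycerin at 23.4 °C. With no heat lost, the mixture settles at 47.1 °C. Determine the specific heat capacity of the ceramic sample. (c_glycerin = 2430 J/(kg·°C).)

Heat lost by the ceramic sample = heat gained by the glycerin:
0.173·c·(311 − 47.1) = 0.429·2430·(47.1 − 23.4)
45.65 c = 24707  ⇒  c ≈ 541.2 J/(kg·°C)

c ≈ 541 J/(kg·°C)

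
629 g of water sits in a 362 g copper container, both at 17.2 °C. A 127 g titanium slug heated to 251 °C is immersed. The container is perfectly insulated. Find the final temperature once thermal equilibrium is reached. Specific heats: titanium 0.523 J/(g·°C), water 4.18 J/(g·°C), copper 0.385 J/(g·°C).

T_f ≈ 22.7 °C

Setting the total heat transfer to zero:
127×0.523×(T − 251) + 629×4.18×(T − 17.2) + 362×0.385×(T − 17.2) = 0
(66.42 + 2629.2 + 139.37) T = 66.42×251 + 2629.2×17.2 + 139.37×17.2
T = 64291/2835 ≈ 22.68 °C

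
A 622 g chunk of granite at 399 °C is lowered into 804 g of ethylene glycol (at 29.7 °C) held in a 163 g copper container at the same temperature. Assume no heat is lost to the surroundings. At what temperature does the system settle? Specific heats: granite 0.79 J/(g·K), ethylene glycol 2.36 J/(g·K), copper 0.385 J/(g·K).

T_f ≈ 103.7 °C

Conservation of energy gives ΣQ = 0:
622·0.79·(T − 399) + 804·2.36·(T − 29.7) + 163·0.385·(T − 29.7) = 0
2451.6 T = 254278
T ≈ 103.72 °C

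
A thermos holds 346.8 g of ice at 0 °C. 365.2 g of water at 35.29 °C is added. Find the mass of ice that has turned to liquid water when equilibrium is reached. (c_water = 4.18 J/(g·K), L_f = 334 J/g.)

Water can give up m c ΔT = 365.2×4.18×35.29 = 53871 J before reaching 0 °C.
Fully melting the ice requires m_ice L_f = 346.8×334 = 115831 J.
53871 J < 115831 J, so only part of the ice melts and the system sits at 0 °C.
m_melt = 53871 / L_f = 161.3 g.

m_melted ≈ 161 g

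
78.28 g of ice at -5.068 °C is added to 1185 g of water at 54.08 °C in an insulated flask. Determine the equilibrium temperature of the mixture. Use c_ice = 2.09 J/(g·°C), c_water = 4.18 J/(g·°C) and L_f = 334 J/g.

T_f ≈ 45.6 °C

Let T be the final temperature. ΣQ_i = 0:
warm ice to 0 °C: 78.28·2.09·(0 − (-5.068)) = 829.15
  latent heat to melt: 78.28·334 = 26146
  meltwater 0→T: 78.28·4.18·T = 327.21 T
  water: 4953.3(T − 54.08)
5280.5 T = 267874 − 26975 = 240900
T ≈ 45.62 °C. Since T > 0 °C, the all-ice-melts assumption holds.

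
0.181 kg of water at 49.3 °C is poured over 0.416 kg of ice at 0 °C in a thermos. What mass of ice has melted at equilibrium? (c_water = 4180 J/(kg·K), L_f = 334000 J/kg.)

m_melted ≈ 0.112 kg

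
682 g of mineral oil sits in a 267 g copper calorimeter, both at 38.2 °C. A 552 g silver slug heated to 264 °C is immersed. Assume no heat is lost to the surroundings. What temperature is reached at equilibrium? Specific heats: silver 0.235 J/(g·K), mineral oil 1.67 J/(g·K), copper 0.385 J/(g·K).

With ΣQ=0 the equilibrium temperature is the m·c-weighted mean:
T_f = (129.72*264 + 1138.9*38.2 + 102.8*38.2) / (129.72 + 1138.9 + 102.8)
    = 81680 / 1371.5 ≈ 59.56 °C

T_f ≈ 59.6 °C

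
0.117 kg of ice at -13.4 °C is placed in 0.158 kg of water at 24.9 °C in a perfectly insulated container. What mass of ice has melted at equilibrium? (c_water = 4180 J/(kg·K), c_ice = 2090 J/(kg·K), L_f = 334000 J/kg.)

Water can give up m c ΔT = 0.158·4180·24.9 = 16445 J before reaching 0 °C.
Of that, 0.117·2090·13.4 = 3276.7 J goes to bring the ice to 0 °C, leaving 13168 J.
Fully melting the ice requires m_ice L_f = 0.117·334000 = 39078 J.
That's not enough to melt it all — equilibrium is at 0 °C with ice remaining.
Mass melted = 13168/334000 ≈ 0.03943 kg.

m_melted ≈ 0.0394 kg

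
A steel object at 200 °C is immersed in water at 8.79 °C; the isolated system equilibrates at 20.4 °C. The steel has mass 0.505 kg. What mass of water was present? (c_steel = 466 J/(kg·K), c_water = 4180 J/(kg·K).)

m ≈ 0.871 kg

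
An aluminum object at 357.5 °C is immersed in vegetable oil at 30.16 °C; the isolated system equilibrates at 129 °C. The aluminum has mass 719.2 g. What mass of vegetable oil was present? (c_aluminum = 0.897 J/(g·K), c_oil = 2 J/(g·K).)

Conservation of energy gives ΣQ = 0:
719.2×0.897×(129 − 357.5) + m×2×(129 − 30.16) = 0
197.68 m = 147410
m = 147410/197.68 ≈ 745.7 g

m ≈ 746 g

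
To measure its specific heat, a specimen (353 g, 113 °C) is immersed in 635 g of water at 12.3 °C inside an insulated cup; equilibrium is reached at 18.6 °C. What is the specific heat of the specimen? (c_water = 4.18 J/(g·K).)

c ≈ 0.502 J/(g·K)

m_s c (T_s − T_f) = m_water c_water (T_f − T_0):
353·c·(113 − 18.6) = 635·4.18·(18.6 − 12.3)
33323 c = 16722  ⇒  c ≈ 0.5018 J/(g·K)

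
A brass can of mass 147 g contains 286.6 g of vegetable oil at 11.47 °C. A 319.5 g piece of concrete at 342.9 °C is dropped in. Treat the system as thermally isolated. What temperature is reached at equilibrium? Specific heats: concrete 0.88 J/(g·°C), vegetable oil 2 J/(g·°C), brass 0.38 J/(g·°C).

T_f ≈ 113.8 °C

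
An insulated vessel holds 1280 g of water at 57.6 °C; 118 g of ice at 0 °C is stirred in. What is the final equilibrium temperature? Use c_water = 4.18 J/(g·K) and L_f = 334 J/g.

T_f ≈ 46.0 °C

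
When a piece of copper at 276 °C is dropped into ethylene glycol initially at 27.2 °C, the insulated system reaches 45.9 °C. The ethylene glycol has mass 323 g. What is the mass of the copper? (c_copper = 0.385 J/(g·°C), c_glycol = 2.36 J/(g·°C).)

m ≈ 161 g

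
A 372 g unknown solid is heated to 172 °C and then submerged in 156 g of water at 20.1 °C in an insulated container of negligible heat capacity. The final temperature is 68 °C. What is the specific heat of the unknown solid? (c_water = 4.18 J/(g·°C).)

Net heat exchanged in the isolated system is zero:
372×c×(68 − 172) + 156×4.18×(68 − 20.1) = 0
-38688 c = -31235
c = -31235/-38688 ≈ 0.8073 J/(g·°C)

c ≈ 0.807 J/(g·°C)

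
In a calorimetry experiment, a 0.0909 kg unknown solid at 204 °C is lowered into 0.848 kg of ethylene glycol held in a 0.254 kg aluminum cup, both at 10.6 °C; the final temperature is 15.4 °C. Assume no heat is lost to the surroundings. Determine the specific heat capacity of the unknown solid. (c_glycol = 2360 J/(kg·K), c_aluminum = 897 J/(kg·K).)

Setting the total heat transfer to zero:
0.0909×c×(15.4 − 204) + 0.848×2360×(15.4 − 10.6) + 0.254×897×(15.4 − 10.6) = 0
-17.14 c = -10700
c = -10700/-17.14 ≈ 624.1 J/(kg·K)

c ≈ 624 J/(kg·K)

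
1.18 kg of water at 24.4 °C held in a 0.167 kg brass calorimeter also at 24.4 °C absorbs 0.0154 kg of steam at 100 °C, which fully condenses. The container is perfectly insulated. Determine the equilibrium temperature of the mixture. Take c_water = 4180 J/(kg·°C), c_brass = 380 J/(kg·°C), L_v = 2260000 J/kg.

Setting the total heat transfer to zero:
condense steam: −0.0154·2260000 = −34804
  condensate cools 100→T: 0.0154·4180·(T − 100) = 64.37(T − 100)
  original water: 4932.4(T − 24.4)
  brass cup: 0.167·380·(T − 24.4) = 63.46(T − 24.4)
5060.2 T = 34804 + 6437.2 + 121899 = 163140
T ≈ 32.24 °C — below 100 °C, confirming all the steam condensed.

T_f ≈ 32.2 °C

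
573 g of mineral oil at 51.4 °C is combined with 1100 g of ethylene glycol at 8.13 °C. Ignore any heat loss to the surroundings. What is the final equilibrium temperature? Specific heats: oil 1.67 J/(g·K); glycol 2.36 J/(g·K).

T_f ≈ 19.8 °C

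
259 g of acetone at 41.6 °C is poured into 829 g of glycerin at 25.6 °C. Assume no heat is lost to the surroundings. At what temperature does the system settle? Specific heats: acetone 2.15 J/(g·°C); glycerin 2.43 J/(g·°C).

T_f ≈ 29.1 °C

Heat gained plus heat lost sum to zero:
259*2.15*(T − 41.6) + 829*2.43*(T − 25.6) = 0
556.85(T − 41.6) + 2014.5(T − 25.6) = 0
2571.3 T = 74735
T = 74735/2571.3 ≈ 29.06 °C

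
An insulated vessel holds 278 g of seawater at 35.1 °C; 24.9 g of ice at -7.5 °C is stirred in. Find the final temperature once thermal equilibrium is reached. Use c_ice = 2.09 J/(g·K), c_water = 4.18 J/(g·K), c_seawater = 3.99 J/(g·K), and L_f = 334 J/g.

Conservation of energy gives ΣQ = 0:
warm ice to 0 °C: 24.9·2.09·(0 − (-7.5)) = 390.31
  latent heat to melt: 24.9·334 = 8316.6
  warm the meltwater: 104.08 T
  seawater: 1109.2(T − 35.1)
1213.3 T = 38934 − 8706.9 = 30227
T ≈ 24.91 °C (positive, so assuming full melt was valid).

T_f ≈ 24.9 °C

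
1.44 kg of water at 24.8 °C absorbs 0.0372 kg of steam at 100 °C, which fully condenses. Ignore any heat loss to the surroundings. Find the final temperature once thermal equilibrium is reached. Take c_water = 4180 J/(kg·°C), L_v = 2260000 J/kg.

T_f ≈ 40.3 °C

Setting the total heat transfer to zero:
steam→water at 100 °C releases m L_v = 0.0372×2260000 = 84072; condensed water 100 °C→T: 155.5(T − 100); original water: 6019.2(T − 24.8)
6174.7 T = 84072 + 15550 + 149276 = 248898
T ≈ 40.31 °C (< 100 °C, so full condensation is consistent).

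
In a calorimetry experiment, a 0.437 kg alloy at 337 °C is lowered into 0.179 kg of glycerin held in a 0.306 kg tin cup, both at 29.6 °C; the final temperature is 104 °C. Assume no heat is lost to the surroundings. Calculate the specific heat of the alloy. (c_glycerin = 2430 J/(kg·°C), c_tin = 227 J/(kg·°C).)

c ≈ 369 J/(kg·°C)

Net heat exchanged in the isolated system is zero:
0.437×c×(104 − 337) + 0.179×2430×(104 − 29.6) + 0.306×227×(104 − 29.6) = 0
-101.82 c = -37530
c = -37530/-101.82 ≈ 368.6 J/(kg·°C)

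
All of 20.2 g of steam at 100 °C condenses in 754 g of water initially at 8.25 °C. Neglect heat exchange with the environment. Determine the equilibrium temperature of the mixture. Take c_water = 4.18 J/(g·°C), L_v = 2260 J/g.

Energy conservation, ΣQ = 0:
condense steam: −20.2×2260 = −45652
  condensed water 100 °C→T: 84.44(T − 100)
  water warms: 754×4.18×(T − 8.25) = 3151.7(T − 8.25)
3236.2 T = 45652 + 8443.6 + 26002 = 80097
T ≈ 24.75 °C (< 100 °C, so full condensation is consistent).

T_f ≈ 24.8 °C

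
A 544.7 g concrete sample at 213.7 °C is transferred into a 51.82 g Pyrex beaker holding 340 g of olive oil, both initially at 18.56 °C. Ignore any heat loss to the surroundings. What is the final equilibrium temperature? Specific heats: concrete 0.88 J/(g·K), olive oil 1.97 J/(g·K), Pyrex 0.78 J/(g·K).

T_f ≈ 97.2 °C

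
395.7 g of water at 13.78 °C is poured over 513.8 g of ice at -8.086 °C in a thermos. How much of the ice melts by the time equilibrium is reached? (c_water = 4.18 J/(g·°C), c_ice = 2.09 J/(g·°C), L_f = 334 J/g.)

Heat available from the water dropping to 0 °C: 395.7×4.18×13.78 = 22792 J.
Warming the ice to 0 °C takes 513.8×2.09×8.086 = 8683.1 J, leaving 14109 J for melting.
Melting all 513.8 g of ice would need 513.8×334 = 171609 J.
Since 14109 < 171609 J, not all the ice melts; equilibrium is at 0 °C.
m_melt = 14109 / L_f = 42.24 g.

m_melted ≈ 42.2 g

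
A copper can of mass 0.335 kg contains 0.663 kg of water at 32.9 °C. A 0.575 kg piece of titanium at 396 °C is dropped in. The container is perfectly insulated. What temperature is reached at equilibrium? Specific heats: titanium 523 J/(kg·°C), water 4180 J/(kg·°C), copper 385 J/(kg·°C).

T_f ≈ 67.0 °C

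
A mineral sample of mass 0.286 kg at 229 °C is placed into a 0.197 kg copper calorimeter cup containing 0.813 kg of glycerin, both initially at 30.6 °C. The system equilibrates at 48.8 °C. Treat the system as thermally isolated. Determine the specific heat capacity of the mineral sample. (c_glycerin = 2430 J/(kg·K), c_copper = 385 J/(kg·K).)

c ≈ 724 J/(kg·K)

Setting the total heat transfer to zero:
0.286×c×(48.8 − 229) + 0.813×2430×(48.8 − 30.6) + 0.197×385×(48.8 − 30.6) = 0
-51.54 c = -37336
c = -37336/-51.54 ≈ 724.4 J/(kg·K)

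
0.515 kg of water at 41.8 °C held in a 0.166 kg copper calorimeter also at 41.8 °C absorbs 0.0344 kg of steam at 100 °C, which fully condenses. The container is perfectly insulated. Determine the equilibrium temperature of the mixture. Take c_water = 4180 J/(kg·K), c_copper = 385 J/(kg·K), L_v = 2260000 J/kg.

T_f ≈ 78.3 °C

Net heat exchanged in the isolated system is zero:
steam→water at 100 °C releases m L_v = 0.0344·2260000 = 77744
  condensate cools 100→T: 0.0344·4180·(T − 100) = 143.79(T − 100)
  water warms: 0.515·4180·(T − 41.8) = 2152.7(T − 41.8)
  cup: 63.91(T − 41.8)
2360.4 T = 77744 + 14379 + 92654 = 184777
T ≈ 78.28 °C, under the boiling point, so the assumption holds.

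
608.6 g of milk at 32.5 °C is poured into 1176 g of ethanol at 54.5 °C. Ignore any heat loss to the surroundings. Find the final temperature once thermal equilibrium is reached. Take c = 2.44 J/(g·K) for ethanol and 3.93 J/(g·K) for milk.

T_f ≈ 44.5 °C

|Q_ethanol| = |Q_milk|:
1176*2.44*(54.5 − T) = 608.6*3.93*(T − 32.5)
2869.4(54.5 − T) = 2391.8(T − 32.5)
5261.2 T = 234118  ⇒  T ≈ 44.50 °C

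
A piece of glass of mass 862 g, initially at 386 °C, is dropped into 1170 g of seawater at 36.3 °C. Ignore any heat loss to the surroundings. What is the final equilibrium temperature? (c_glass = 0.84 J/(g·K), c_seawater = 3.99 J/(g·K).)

T_f ≈ 83.3 °C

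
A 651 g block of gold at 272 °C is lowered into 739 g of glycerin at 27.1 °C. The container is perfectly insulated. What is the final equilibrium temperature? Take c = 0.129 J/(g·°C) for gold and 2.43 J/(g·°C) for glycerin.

T_f ≈ 38.0 °C

Energy conservation, ΣQ = 0:
651·0.129·(T − 272) + 739·2.43·(T − 27.1) = 0
83.98(T − 272) + 1795.8(T − 27.1) = 0
(83.98 + 1795.8) T = 83.98·272 + 1795.8·27.1
T = 71508/1879.7 ≈ 38.04 °C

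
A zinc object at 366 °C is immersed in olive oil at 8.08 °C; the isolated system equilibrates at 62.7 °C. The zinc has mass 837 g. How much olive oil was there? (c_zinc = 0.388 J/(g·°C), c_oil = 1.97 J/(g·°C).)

Heat gained plus heat lost sum to zero:
837×0.388×(62.7 − 366) + m×1.97×(62.7 − 8.08) = 0
107.6 m = 98498
m = 98498/107.6 ≈ 915.4 g

m ≈ 915 g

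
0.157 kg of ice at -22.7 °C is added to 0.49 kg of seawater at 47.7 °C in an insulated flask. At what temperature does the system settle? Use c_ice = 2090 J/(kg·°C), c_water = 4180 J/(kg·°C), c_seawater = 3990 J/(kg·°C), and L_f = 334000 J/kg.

Heat gained plus heat lost sum to zero:
warm ice to 0 °C: 0.157×2090×(0 − (-22.7)) = 7448.6; fusion: m_ice L_f = 0.157×334000 = 52438; meltwater 0→T: 0.157×4180×T = 656.26 T; seawater: 1955.1(T − 47.7)
2611.4 T = 93258 − 59887 = 33372
T ≈ 12.78 °C. Since T > 0 °C, the all-ice-melts assumption holds.

T_f ≈ 12.8 °C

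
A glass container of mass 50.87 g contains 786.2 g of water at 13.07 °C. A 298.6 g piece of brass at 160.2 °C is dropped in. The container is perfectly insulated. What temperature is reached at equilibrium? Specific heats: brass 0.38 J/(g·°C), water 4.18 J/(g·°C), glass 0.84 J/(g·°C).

T_f ≈ 17.9 °C

Net heat exchanged in the isolated system is zero:
298.6·0.38·(T − 160.2) + 786.2·4.18·(T − 13.07) + 50.87·0.84·(T − 13.07) = 0
(113.47 + 3286.3 + 42.73) T = 113.47·160.2 + 3286.3·13.07 + 42.73·13.07
T = 61688/3442.5 ≈ 17.92 °C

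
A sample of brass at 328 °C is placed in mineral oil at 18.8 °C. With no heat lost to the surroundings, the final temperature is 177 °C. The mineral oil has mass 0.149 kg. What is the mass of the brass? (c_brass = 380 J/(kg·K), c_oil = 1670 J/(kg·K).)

m ≈ 0.686 kg

Heat lost by the brass = heat gained by the oil:
m·380·(328 − 177) = 0.149·1670·(177 − 18.8)
57380 m = 39365  ⇒  m ≈ 0.686 kg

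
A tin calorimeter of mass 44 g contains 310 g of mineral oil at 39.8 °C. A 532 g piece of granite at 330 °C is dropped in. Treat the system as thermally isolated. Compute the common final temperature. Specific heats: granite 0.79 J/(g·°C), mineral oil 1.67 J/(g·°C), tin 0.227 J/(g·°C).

Net heat exchanged in the isolated system is zero:
532·0.79·(T − 330) + 310·1.67·(T − 39.8) + 44·0.227·(T − 39.8) = 0
420.28(T − 330) + 517.7(T − 39.8) + 9.988(T − 39.8) = 0
(420.28 + 517.7 + 9.988) T = 420.28·330 + 517.7·39.8 + 9.988·39.8
T = 159694/947.97 ≈ 168.46 °C

T_f ≈ 168.5 °C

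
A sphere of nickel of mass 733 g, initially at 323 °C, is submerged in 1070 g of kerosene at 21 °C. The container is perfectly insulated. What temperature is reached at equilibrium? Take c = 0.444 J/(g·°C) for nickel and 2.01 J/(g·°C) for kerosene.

T_f ≈ 60.7 °C

T_f is the heat-capacity-weighted average of the initial temperatures:
T_f = (325.45×323 + 2150.7×21) / (325.45 + 2150.7)
    = 150286 / 2476.2 ≈ 60.69 °C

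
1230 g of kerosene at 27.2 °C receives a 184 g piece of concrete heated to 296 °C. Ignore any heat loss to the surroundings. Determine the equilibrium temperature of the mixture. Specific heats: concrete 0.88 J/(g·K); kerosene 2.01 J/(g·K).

Conservation of energy gives ΣQ = 0:
184*0.88*(T − 296) + 1230*2.01*(T − 27.2) = 0
161.92(T − 296) + 2472.3(T − 27.2) = 0
2634.2 T = 115175
T = 115175/2634.2 ≈ 43.72 °C

T_f ≈ 43.7 °C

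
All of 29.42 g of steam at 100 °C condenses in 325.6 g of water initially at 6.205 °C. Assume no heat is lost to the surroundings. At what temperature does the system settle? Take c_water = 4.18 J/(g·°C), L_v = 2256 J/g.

T_f ≈ 58.7 °C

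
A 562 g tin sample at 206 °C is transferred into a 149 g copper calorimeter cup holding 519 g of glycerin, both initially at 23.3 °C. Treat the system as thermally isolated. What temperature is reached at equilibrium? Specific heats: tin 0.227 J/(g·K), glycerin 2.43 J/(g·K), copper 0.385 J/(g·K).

Energy conservation, ΣQ = 0:
562×0.227×(T − 206) + 519×2.43×(T − 23.3) + 149×0.385×(T − 23.3) = 0
127.57(T − 206) + 1261.2(T − 23.3) + 57.37(T − 23.3) = 0
1446.1 T = 57002
T = 57002/1446.1 ≈ 39.42 °C

T_f ≈ 39.4 °C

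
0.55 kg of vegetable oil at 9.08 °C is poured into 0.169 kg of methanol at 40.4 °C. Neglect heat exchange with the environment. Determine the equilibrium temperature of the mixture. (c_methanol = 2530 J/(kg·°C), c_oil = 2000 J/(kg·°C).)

Let T be the final temperature. ΣQ_i = 0:
0.169·2530·(T − 40.4) + 0.55·2000·(T − 9.08) = 0
427.57(T − 40.4) + 1100(T − 9.08) = 0
(427.57 + 1100) T = 427.57·40.4 + 1100·9.08
T = 27262/1527.6 ≈ 17.85 °C

T_f ≈ 17.8 °C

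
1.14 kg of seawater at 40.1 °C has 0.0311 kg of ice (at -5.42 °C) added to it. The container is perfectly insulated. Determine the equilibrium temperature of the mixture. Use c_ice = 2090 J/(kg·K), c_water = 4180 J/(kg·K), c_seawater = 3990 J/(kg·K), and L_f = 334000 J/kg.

Energy conservation, ΣQ = 0:
ice -5.42→0 °C: 0.0311·2090·5.42 = 352.29
  latent heat to melt: 0.0311·334000 = 10387
  meltwater 0→T: 0.0311·4180·T = 130 T
  seawater: 4548.6(T − 40.1)
4678.6 T = 182399 − 10740 = 171659
T ≈ 36.69 °C. Since T > 0 °C, the all-ice-melts assumption holds.

T_f ≈ 36.7 °C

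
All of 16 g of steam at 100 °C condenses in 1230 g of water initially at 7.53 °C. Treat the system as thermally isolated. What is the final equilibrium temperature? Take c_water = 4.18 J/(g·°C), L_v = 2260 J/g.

Energy conservation, ΣQ = 0:
condense steam: −16×2260 = −36160
  condensed water 100 °C→T: 66.88(T − 100)
  water warms: 1230×4.18×(T − 7.53) = 5141.4(T − 7.53)
5208.3 T = 36160 + 6688 + 38715 = 81563
T ≈ 15.66 °C (< 100 °C, so full condensation is consistent).

T_f ≈ 15.7 °C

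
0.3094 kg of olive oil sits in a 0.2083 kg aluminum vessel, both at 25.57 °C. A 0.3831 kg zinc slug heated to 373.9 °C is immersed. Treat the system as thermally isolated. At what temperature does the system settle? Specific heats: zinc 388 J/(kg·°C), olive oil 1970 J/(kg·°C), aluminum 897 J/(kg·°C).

T_f ≈ 80.4 °C

Setting the total heat transfer to zero:
0.3831·388·(T − 373.9) + 0.3094·1970·(T − 25.57) + 0.2083·897·(T − 25.57) = 0
148.64(T − 373.9) + 609.52(T − 25.57) + 186.85(T − 25.57) = 0
945.01 T = 75941
T = 75941/945.01 ≈ 80.36 °C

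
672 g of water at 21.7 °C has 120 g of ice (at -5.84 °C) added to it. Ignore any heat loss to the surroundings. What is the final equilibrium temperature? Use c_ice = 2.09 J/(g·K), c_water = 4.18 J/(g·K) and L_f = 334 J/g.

Energy balance with sensible and latent terms:
warm ice to 0 °C: 120×2.09×(0 − (-5.84)) = 1464.7
  fusion: m_ice L_f = 120×334 = 40080
  meltwater 0→T: 120×4.18×T = 501.6 T
  water: 2809(T − 21.7)
3310.6 T = 60954 − 41545 = 19410
T ≈ 5.86 °C. Since T > 0 °C, the all-ice-melts assumption holds.

T_f ≈ 5.9 °C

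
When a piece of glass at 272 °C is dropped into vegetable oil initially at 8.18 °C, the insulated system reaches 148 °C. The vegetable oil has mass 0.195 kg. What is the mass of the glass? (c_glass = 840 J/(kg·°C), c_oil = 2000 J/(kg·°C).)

m ≈ 0.524 kg

|Q_glass| = |Q_oil|:
m·840·(272 − 148) = 0.195·2000·(148 − 8.18)
104160 m = 54530  ⇒  m ≈ 0.5235 kg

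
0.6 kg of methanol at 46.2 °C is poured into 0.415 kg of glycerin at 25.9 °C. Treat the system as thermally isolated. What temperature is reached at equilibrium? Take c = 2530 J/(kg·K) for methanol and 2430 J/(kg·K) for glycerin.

T_f ≈ 38.1 °C

T_f = Σ m_i c_i T_i / Σ m_i c_i:
T_f = (1518×46.2 + 1008.4×25.9) / (1518 + 1008.4)
    = 96250 / 2526.4 ≈ 38.10 °C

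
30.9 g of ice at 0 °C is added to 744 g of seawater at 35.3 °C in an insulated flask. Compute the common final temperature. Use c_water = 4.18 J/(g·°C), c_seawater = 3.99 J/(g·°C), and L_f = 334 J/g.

T_f ≈ 30.5 °C

Let T be the final temperature. ΣQ_i = 0:
latent heat to melt: 30.9×334 = 10321; meltwater 0→T: 30.9×4.18×T = 129.16 T; seawater cools: 744×3.99×(T − 35.3) = 2968.6(T − 35.3)
3097.7 T = 104790 − 10321 = 94470
T ≈ 30.50 °C (positive, so assuming full melt was valid).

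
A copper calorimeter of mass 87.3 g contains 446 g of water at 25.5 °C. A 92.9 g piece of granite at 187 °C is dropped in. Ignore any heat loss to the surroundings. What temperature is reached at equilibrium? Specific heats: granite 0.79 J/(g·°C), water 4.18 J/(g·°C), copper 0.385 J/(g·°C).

T_f ≈ 31.5 °C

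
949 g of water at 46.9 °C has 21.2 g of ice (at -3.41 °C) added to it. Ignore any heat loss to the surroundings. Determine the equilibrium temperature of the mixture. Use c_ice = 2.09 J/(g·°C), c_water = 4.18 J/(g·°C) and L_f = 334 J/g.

T_f ≈ 44.1 °C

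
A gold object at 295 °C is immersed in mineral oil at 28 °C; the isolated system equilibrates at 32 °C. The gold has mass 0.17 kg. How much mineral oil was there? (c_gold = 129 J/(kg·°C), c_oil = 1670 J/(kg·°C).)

Conservation of energy gives ΣQ = 0:
0.17×129×(32 − 295) + m×1670×(32 − 28) = 0
6680 m = 5767.6
m = 5767.6/6680 ≈ 0.8634 kg

m ≈ 0.863 kg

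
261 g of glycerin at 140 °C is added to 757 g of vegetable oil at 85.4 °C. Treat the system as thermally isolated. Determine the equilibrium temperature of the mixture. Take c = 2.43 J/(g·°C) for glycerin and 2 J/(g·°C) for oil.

T_f ≈ 101.5 °C

Net heat exchanged in the isolated system is zero:
261·2.43·(T − 140) + 757·2·(T − 85.4) = 0
634.23(T − 140) + 1514(T − 85.4) = 0
2148.2 T = 218088
T = 218088/2148.2 ≈ 101.52 °C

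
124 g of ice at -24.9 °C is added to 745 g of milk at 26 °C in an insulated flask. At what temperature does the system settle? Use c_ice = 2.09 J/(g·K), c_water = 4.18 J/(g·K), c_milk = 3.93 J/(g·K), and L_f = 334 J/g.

Let T be the final temperature. ΣQ_i = 0:
ice -24.9→0 °C: 124×2.09×24.9 = 6453.1; melt ice: 124×334 = 41416; meltwater 0→T: 124×4.18×T = 518.32 T; milk: 2927.8(T − 26)
3446.2 T = 76124 − 47869 = 28255
T ≈ 8.20 °C. Since T > 0 °C, the all-ice-melts assumption holds.

T_f ≈ 8.2 °C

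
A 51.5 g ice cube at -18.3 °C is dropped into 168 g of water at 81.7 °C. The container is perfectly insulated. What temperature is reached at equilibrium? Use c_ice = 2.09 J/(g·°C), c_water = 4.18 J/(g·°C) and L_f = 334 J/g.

T_f ≈ 41.6 °C

Conservation of energy gives ΣQ = 0:
warm ice to 0 °C: 51.5×2.09×(0 − (-18.3)) = 1969.7
  fusion: m_ice L_f = 51.5×334 = 17201
  meltwater 0→T: 51.5×4.18×T = 215.27 T
  water: 702.24(T − 81.7)
917.51 T = 57373 − 19171 = 38202
T ≈ 41.64 °C (positive, so assuming full melt was valid).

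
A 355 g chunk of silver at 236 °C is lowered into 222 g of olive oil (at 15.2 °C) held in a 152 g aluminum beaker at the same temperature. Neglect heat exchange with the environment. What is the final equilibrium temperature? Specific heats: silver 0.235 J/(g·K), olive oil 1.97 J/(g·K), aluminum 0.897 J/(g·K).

T_f ≈ 43.2 °C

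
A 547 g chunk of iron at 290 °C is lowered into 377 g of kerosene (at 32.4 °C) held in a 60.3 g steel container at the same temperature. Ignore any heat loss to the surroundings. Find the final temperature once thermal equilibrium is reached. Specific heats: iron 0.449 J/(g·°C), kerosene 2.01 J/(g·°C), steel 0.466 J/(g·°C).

Conservation of energy gives ΣQ = 0:
547×0.449×(T − 290) + 377×2.01×(T − 32.4) + 60.3×0.466×(T − 32.4) = 0
(245.6 + 757.77 + 28.1) T = 245.6×290 + 757.77×32.4 + 28.1×32.4
T = 96687 / 1031.5 = 93.7 °C

T_f ≈ 93.7 °C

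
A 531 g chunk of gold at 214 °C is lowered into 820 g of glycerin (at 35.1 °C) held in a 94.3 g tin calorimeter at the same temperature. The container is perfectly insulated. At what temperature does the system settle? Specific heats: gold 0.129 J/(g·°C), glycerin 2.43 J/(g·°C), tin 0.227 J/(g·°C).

T_f ≈ 41.0 °C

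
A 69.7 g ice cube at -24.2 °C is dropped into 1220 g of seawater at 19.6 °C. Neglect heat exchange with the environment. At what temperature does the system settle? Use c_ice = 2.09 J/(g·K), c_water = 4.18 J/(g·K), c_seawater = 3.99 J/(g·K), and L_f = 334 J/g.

T_f ≈ 13.3 °C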